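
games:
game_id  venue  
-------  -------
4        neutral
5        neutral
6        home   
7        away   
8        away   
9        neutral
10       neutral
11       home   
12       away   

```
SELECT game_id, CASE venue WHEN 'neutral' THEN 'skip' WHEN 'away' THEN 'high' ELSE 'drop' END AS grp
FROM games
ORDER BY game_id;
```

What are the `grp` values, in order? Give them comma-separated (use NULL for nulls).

game_id=4: venue='neutral' → skip
game_id=5: venue='neutral' → skip
game_id=6: ELSE → drop
game_id=7: venue='away' → high
game_id=8: venue='away' → high
game_id=9: venue='neutral' → skip
game_id=10: venue='neutral' → skip
game_id=11: ELSE → drop
game_id=12: venue='away' → high

skip, skip, drop, high, high, skip, skip, drop, high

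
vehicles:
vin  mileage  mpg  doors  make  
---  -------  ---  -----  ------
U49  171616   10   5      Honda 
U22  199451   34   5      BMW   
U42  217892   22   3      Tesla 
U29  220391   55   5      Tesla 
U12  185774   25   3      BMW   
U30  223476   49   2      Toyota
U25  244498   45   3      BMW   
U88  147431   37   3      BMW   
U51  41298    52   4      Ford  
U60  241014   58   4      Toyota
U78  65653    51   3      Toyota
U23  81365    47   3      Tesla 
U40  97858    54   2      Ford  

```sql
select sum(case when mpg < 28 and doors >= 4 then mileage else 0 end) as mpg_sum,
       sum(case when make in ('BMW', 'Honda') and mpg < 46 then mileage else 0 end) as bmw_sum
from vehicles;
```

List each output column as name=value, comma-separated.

mpg_sum=171616, bmw_sum=948770

[mpg_sum: mpg < 28 and doors >= 4]
vin=U49: ✓ → 171616
vin=U22: ✗
vin=U42: ✗
vin=U29: ✗
vin=U12: ✗
vin=U30: ✗
vin=U25: ✗
vin=U88: ✗
vin=U51: ✗
vin=U60: ✗
vin=U78: ✗
vin=U23: ✗
vin=U40: ✗
mpg_sum = 171616
—
[bmw_sum: make in ('BMW', 'Honda') and mpg < 46]
vin=U49: ✓ → 171616
vin=U22: ✓ → 199451
vin=U42: ✗
vin=U29: ✗
vin=U12: ✓ → 185774
vin=U30: ✗
vin=U25: ✓ → 244498
vin=U88: ✓ → 147431
vin=U51: ✗
vin=U60: ✗
vin=U78: ✗
vin=U23: ✗
vin=U40: ✗
bmw_sum = 171616 + 199451 + 185774 + 244498 + 147431 = 948770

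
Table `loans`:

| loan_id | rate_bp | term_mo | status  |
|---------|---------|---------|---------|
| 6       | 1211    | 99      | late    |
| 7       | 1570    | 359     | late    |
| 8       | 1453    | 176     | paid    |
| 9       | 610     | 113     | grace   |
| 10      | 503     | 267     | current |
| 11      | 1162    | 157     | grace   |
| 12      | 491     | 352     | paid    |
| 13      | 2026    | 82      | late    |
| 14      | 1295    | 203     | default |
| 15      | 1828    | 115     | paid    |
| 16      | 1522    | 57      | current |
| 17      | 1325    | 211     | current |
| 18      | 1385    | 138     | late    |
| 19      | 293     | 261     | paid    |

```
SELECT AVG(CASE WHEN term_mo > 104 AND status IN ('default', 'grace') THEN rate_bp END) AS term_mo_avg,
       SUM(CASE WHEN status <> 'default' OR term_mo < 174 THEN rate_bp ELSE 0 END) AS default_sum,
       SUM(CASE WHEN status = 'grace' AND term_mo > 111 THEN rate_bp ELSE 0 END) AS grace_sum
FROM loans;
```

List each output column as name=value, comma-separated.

term_mo_avg=1022.3333333333, default_sum=15379, grace_sum=1772

[term_mo_avg: term_mo > 104 AND status IN ('default', 'grace')]
loan_id=6: ✗
loan_id=7: ✗
loan_id=8: ✗
loan_id=9: ✓ → 610
loan_id=10: ✗
loan_id=11: ✓ → 1162
loan_id=12: ✗
loan_id=13: ✗
loan_id=14: ✓ → 1295
loan_id=15: ✗
loan_id=16: ✗
loan_id=17: ✗
loan_id=18: ✗
loan_id=19: ✗
term_mo_avg = (610 + 1162 + 1295) / 3 = 1022.3333333333
—
[default_sum: status <> 'default' OR term_mo < 174]
loan_id=6: ✓ → 1211
loan_id=7: ✓ → 1570
loan_id=8: ✓ → 1453
loan_id=9: ✓ → 610
loan_id=10: ✓ → 503
loan_id=11: ✓ → 1162
loan_id=12: ✓ → 491
loan_id=13: ✓ → 2026
loan_id=14: ✗
loan_id=15: ✓ → 1828
loan_id=16: ✓ → 1522
loan_id=17: ✓ → 1325
loan_id=18: ✓ → 1385
loan_id=19: ✓ → 293
default_sum = 1211 + 1570 + 1453 + 610 + 503 + 1162 + 491 + 2026 + 1828 + 1522 + 1325 + 1385 + 293 = 15379
—
[grace_sum: status = 'grace' AND term_mo > 111]
loan_id=6: ✗
loan_id=7: ✗
loan_id=8: ✗
loan_id=9: ✓ → 610
loan_id=10: ✗
loan_id=11: ✓ → 1162
loan_id=12: ✗
loan_id=13: ✗
loan_id=14: ✗
loan_id=15: ✗
loan_id=16: ✗
loan_id=17: ✗
loan_id=18: ✗
loan_id=19: ✗
grace_sum = 610 + 1162 = 1772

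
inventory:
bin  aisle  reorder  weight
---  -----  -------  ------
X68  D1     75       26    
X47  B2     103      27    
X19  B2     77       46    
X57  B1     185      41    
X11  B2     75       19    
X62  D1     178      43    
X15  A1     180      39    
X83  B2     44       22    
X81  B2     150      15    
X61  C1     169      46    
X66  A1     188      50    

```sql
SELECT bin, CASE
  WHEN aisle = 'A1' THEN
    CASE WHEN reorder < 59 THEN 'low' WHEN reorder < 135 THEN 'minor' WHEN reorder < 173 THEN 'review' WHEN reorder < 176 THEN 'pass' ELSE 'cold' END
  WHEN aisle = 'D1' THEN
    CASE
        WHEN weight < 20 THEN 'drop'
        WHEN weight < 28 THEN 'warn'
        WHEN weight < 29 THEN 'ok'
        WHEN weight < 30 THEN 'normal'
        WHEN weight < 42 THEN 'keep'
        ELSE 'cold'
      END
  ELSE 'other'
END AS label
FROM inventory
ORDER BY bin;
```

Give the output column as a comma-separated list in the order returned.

other, cold, other, other, other, other, cold, cold, warn, other, other

bin=X11: aisle='B2' → outer ELSE → other
bin=X15: aisle='A1' → inner[ELSE] → cold
bin=X19: aisle='B2' → outer ELSE → other
bin=X47: aisle='B2' → outer ELSE → other
bin=X57: aisle='B1' → outer ELSE → other
bin=X61: aisle='C1' → outer ELSE → other
bin=X62: aisle='D1' → inner[ELSE] → cold
bin=X66: aisle='A1' → inner[ELSE] → cold
bin=X68: aisle='D1' → inner[weight < 28] → warn
bin=X81: aisle='B2' → outer ELSE → other
bin=X83: aisle='B2' → outer ELSE → other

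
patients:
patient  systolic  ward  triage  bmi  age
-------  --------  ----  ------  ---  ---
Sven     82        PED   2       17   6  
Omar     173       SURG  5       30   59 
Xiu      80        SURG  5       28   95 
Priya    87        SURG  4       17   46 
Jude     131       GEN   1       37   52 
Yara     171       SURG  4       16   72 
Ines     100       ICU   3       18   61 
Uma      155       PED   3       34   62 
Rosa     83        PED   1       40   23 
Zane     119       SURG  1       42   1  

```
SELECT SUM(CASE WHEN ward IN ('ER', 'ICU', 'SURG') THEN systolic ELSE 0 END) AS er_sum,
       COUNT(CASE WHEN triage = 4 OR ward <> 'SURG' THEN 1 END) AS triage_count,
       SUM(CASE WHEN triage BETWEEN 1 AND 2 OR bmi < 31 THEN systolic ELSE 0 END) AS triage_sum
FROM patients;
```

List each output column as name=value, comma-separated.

er_sum=730, triage_count=7, triage_sum=1026

[er_sum: ward IN ('ER', 'ICU', 'SURG')]
patient=Sven: ✗
patient=Omar: ✓ → 173
patient=Xiu: ✓ → 80
patient=Priya: ✓ → 87
patient=Jude: ✗
patient=Yara: ✓ → 171
patient=Ines: ✓ → 100
patient=Uma: ✗
patient=Rosa: ✗
patient=Zane: ✓ → 119
er_sum = 173 + 80 + 87 + 171 + 100 + 119 = 730
—
[triage_count: triage = 4 OR ward <> 'SURG']
patient=Sven: ✓ → 1
patient=Omar: ✗
patient=Xiu: ✗
patient=Priya: ✓ → 1
patient=Jude: ✓ → 1
patient=Yara: ✓ → 1
patient=Ines: ✓ → 1
patient=Uma: ✓ → 1
patient=Rosa: ✓ → 1
patient=Zane: ✗
triage_count = COUNT(1, 1, 1, 1, 1, 1, 1) = 7
—
[triage_sum: triage BETWEEN 1 AND 2 OR bmi < 31]
patient=Sven: ✓ → 82
patient=Omar: ✓ → 173
patient=Xiu: ✓ → 80
patient=Priya: ✓ → 87
patient=Jude: ✓ → 131
patient=Yara: ✓ → 171
patient=Ines: ✓ → 100
patient=Uma: ✗
patient=Rosa: ✓ → 83
patient=Zane: ✓ → 119
triage_sum = 82 + 173 + 80 + 87 + 131 + 171 + 100 + 83 + 119 = 1026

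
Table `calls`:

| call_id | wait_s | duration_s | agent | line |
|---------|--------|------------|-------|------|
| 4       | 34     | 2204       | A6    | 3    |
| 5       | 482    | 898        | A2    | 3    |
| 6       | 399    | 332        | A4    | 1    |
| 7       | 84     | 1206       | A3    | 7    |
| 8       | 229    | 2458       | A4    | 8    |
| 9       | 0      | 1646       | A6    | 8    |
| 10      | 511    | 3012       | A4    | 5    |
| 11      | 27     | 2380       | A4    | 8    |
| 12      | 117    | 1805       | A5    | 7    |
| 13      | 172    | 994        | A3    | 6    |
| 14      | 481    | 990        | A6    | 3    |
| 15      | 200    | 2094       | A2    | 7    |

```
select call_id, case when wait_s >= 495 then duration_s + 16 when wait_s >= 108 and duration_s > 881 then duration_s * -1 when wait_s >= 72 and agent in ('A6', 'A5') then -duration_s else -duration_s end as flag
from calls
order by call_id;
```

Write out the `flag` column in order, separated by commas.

call_id=4: ELSE → -2204
call_id=5: wait_s >= 108 and duration_s > 881 → -898
call_id=6: ELSE → -332
call_id=7: ELSE → -1206
call_id=8: wait_s >= 108 and duration_s > 881 → -2458
call_id=9: ELSE → -1646
call_id=10: wait_s >= 495 → 3028
call_id=11: ELSE → -2380
call_id=12: wait_s >= 108 and duration_s > 881 → -1805
call_id=13: wait_s >= 108 and duration_s > 881 → -994
call_id=14: wait_s >= 108 and duration_s > 881 → -990
call_id=15: wait_s >= 108 and duration_s > 881 → -2094

-2204, -898, -332, -1206, -2458, -1646, 3028, -2380, -1805, -994, -990, -2094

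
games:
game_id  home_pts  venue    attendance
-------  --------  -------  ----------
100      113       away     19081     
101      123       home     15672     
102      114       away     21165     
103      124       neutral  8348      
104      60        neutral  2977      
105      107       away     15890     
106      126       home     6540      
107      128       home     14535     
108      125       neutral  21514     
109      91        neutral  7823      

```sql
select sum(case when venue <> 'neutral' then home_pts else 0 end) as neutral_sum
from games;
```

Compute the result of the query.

711

game_id=100: ✓ → 113
game_id=101: ✓ → 123
game_id=102: ✓ → 114
game_id=103: ✗
game_id=104: ✗
game_id=105: ✓ → 107
game_id=106: ✓ → 126
game_id=107: ✓ → 128
game_id=108: ✗
game_id=109: ✗
neutral_sum = 113 + 123 + 114 + 107 + 126 + 128 = 711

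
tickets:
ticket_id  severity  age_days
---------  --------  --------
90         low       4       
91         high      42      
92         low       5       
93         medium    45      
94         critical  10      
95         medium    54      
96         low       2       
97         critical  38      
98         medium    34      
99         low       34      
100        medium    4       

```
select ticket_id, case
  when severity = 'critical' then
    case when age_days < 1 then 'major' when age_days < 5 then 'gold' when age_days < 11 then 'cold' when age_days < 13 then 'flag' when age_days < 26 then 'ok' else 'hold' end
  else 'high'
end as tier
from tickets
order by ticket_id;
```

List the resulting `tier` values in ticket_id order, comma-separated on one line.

ticket_id=90: severity='low' → outer ELSE → high
ticket_id=91: severity='high' → outer ELSE → high
ticket_id=92: severity='low' → outer ELSE → high
ticket_id=93: severity='medium' → outer ELSE → high
ticket_id=94: severity='critical' → inner[age_days < 11] → cold
ticket_id=95: severity='medium' → outer ELSE → high
ticket_id=96: severity='low' → outer ELSE → high
ticket_id=97: severity='critical' → inner[ELSE] → hold
ticket_id=98: severity='medium' → outer ELSE → high
ticket_id=99: severity='low' → outer ELSE → high
ticket_id=100: severity='medium' → outer ELSE → high

high, high, high, high, cold, high, high, hold, high, high, high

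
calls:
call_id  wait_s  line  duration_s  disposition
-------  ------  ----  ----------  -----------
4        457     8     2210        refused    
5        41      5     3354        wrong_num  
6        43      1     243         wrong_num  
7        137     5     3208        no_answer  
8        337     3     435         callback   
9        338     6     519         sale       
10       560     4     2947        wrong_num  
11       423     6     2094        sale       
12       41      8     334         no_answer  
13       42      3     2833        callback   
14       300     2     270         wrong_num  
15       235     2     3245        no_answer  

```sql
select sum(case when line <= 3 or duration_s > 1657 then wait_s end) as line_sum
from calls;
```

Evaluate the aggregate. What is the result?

call_id=4: ✓ → 457
call_id=5: ✓ → 41
call_id=6: ✓ → 43
call_id=7: ✓ → 137
call_id=8: ✓ → 337
call_id=9: ✗
call_id=10: ✓ → 560
call_id=11: ✓ → 423
call_id=12: ✗
call_id=13: ✓ → 42
call_id=14: ✓ → 300
call_id=15: ✓ → 235
line_sum = 457 + 41 + 43 + 137 + 337 + 560 + 423 + 42 + 300 + 235 = 2575

2575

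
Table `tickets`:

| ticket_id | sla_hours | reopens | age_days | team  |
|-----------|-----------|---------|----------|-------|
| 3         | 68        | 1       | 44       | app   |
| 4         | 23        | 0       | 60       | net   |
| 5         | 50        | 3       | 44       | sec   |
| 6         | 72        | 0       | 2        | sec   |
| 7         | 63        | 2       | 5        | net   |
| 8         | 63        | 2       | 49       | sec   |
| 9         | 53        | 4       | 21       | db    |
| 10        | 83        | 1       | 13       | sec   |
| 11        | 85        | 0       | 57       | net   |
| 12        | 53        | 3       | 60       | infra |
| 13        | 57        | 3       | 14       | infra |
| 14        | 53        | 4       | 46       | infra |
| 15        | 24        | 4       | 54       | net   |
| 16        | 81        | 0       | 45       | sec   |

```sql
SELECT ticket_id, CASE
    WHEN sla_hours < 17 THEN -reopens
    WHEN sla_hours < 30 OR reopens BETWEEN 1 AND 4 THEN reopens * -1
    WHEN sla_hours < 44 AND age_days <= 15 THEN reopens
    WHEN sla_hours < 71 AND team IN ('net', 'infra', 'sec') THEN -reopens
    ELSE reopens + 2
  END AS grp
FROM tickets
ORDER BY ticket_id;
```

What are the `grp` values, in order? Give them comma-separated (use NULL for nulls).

-1, 0, -3, 2, -2, -2, -4, -1, 2, -3, -3, -4, -4, 2

ticket_id=3: sla_hours < 30 OR reopens BETWEEN 1 AND 4 → -1
ticket_id=4: sla_hours < 30 OR reopens BETWEEN 1 AND 4 → 0
ticket_id=5: sla_hours < 30 OR reopens BETWEEN 1 AND 4 → -3
ticket_id=6: ELSE → 2
ticket_id=7: sla_hours < 30 OR reopens BETWEEN 1 AND 4 → -2
ticket_id=8: sla_hours < 30 OR reopens BETWEEN 1 AND 4 → -2
ticket_id=9: sla_hours < 30 OR reopens BETWEEN 1 AND 4 → -4
ticket_id=10: sla_hours < 30 OR reopens BETWEEN 1 AND 4 → -1
ticket_id=11: ELSE → 2
ticket_id=12: sla_hours < 30 OR reopens BETWEEN 1 AND 4 → -3
ticket_id=13: sla_hours < 30 OR reopens BETWEEN 1 AND 4 → -3
ticket_id=14: sla_hours < 30 OR reopens BETWEEN 1 AND 4 → -4
ticket_id=15: sla_hours < 30 OR reopens BETWEEN 1 AND 4 → -4
ticket_id=16: ELSE → 2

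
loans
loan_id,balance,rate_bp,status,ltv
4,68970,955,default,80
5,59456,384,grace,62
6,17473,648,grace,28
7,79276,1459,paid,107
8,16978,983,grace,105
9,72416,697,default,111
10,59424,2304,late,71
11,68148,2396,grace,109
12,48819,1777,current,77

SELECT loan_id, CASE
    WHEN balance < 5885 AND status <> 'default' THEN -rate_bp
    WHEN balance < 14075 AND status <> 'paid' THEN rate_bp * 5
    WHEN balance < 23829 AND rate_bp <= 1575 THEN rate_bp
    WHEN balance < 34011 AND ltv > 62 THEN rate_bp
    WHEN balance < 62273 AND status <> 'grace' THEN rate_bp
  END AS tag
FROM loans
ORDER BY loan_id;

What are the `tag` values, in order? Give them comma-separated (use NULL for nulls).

loan_id=4: (no match → NULL) → NULL
loan_id=5: (no match → NULL) → NULL
loan_id=6: balance < 23829 AND rate_bp <= 1575 → 648
loan_id=7: (no match → NULL) → NULL
loan_id=8: balance < 23829 AND rate_bp <= 1575 → 983
loan_id=9: (no match → NULL) → NULL
loan_id=10: balance < 62273 AND status <> 'grace' → 2304
loan_id=11: (no match → NULL) → NULL
loan_id=12: balance < 62273 AND status <> 'grace' → 1777

NULL, NULL, 648, NULL, 983, NULL, 2304, NULL, 1777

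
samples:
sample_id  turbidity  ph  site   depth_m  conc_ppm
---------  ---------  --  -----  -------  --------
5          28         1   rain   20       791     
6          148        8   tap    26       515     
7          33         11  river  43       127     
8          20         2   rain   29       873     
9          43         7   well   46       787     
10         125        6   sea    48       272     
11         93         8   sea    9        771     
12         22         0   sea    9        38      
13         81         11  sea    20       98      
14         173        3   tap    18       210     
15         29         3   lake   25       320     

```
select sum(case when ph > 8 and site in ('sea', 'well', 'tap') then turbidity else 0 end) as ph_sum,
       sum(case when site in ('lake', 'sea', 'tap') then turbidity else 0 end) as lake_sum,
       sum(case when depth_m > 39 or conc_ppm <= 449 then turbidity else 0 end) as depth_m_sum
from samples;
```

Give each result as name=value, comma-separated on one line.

[ph_sum: ph > 8 and site in ('sea', 'well', 'tap')]
sample_id=5: ✗
sample_id=6: ✗
sample_id=7: ✗
sample_id=8: ✗
sample_id=9: ✗
sample_id=10: ✗
sample_id=11: ✗
sample_id=12: ✗
sample_id=13: ✓ → 81
sample_id=14: ✗
sample_id=15: ✗
ph_sum = 81
—
[lake_sum: site in ('lake', 'sea', 'tap')]
sample_id=5: ✗
sample_id=6: ✓ → 148
sample_id=7: ✗
sample_id=8: ✗
sample_id=9: ✗
sample_id=10: ✓ → 125
sample_id=11: ✓ → 93
sample_id=12: ✓ → 22
sample_id=13: ✓ → 81
sample_id=14: ✓ → 173
sample_id=15: ✓ → 29
lake_sum = 148 + 125 + 93 + 22 + 81 + 173 + 29 = 671
—
[depth_m_sum: depth_m > 39 or conc_ppm <= 449]
sample_id=5: ✗
sample_id=6: ✗
sample_id=7: ✓ → 33
sample_id=8: ✗
sample_id=9: ✓ → 43
sample_id=10: ✓ → 125
sample_id=11: ✗
sample_id=12: ✓ → 22
sample_id=13: ✓ → 81
sample_id=14: ✓ → 173
sample_id=15: ✓ → 29
depth_m_sum = 33 + 43 + 125 + 22 + 81 + 173 + 29 = 506

ph_sum=81, lake_sum=671, depth_m_sum=506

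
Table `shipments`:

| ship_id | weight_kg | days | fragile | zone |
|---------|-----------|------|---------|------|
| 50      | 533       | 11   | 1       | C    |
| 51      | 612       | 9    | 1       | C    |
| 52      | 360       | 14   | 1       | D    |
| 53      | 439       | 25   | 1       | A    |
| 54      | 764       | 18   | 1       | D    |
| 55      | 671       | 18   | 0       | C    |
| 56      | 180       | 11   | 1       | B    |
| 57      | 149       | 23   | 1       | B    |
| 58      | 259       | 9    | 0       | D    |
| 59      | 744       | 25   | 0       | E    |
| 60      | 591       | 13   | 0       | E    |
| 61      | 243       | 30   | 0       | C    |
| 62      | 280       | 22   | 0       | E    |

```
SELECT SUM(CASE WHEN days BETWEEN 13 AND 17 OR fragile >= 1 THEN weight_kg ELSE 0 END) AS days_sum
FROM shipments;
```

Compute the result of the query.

ship_id=50: ✓ → 533
ship_id=51: ✓ → 612
ship_id=52: ✓ → 360
ship_id=53: ✓ → 439
ship_id=54: ✓ → 764
ship_id=55: ✗
ship_id=56: ✓ → 180
ship_id=57: ✓ → 149
ship_id=58: ✗
ship_id=59: ✗
ship_id=60: ✓ → 591
ship_id=61: ✗
ship_id=62: ✗
days_sum = 533 + 612 + 360 + 439 + 764 + 180 + 149 + 591 = 3628

3628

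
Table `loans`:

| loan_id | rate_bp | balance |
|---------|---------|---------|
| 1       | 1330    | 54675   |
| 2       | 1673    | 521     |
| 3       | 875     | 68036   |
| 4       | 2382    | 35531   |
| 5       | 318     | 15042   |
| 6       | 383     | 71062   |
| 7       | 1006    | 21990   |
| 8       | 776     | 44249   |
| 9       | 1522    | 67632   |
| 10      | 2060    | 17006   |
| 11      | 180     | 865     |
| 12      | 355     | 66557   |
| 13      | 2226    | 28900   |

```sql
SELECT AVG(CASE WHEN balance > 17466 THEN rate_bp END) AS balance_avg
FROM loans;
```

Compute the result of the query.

1206.1111111111

loan_id=1: ✓ → 1330
loan_id=2: ✗
loan_id=3: ✓ → 875
loan_id=4: ✓ → 2382
loan_id=5: ✗
loan_id=6: ✓ → 383
loan_id=7: ✓ → 1006
loan_id=8: ✓ → 776
loan_id=9: ✓ → 1522
loan_id=10: ✗
loan_id=11: ✗
loan_id=12: ✓ → 355
loan_id=13: ✓ → 2226
balance_avg = (1330 + 875 + 2382 + 383 + 1006 + 776 + 1522 + 355 + 2226) / 9 = 1206.1111111111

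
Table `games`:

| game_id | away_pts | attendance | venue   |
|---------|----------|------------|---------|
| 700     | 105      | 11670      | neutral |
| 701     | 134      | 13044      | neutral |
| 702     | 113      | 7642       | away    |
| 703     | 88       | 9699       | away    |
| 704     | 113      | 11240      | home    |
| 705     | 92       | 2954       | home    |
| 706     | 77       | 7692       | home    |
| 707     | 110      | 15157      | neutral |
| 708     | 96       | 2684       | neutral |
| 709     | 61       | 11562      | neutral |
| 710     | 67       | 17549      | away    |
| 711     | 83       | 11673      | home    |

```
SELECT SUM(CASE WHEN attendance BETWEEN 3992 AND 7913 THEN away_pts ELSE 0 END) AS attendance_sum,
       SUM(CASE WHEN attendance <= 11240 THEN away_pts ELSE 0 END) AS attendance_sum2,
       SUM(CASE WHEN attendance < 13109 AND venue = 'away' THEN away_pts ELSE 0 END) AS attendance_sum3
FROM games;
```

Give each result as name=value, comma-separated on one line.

attendance_sum=190, attendance_sum2=579, attendance_sum3=201

[attendance_sum: attendance BETWEEN 3992 AND 7913]
game_id=700: ✗
game_id=701: ✗
game_id=702: ✓ → 113
game_id=703: ✗
game_id=704: ✗
game_id=705: ✗
game_id=706: ✓ → 77
game_id=707: ✗
game_id=708: ✗
game_id=709: ✗
game_id=710: ✗
game_id=711: ✗
attendance_sum = 113 + 77 = 190
—
[attendance_sum2: attendance <= 11240]
game_id=700: ✗
game_id=701: ✗
game_id=702: ✓ → 113
game_id=703: ✓ → 88
game_id=704: ✓ → 113
game_id=705: ✓ → 92
game_id=706: ✓ → 77
game_id=707: ✗
game_id=708: ✓ → 96
game_id=709: ✗
game_id=710: ✗
game_id=711: ✗
attendance_sum2 = 113 + 88 + 113 + 92 + 77 + 96 = 579
—
[attendance_sum3: attendance < 13109 AND venue = 'away']
game_id=700: ✗
game_id=701: ✗
game_id=702: ✓ → 113
game_id=703: ✓ → 88
game_id=704: ✗
game_id=705: ✗
game_id=706: ✗
game_id=707: ✗
game_id=708: ✗
game_id=709: ✗
game_id=710: ✗
game_id=711: ✗
attendance_sum3 = 113 + 88 = 201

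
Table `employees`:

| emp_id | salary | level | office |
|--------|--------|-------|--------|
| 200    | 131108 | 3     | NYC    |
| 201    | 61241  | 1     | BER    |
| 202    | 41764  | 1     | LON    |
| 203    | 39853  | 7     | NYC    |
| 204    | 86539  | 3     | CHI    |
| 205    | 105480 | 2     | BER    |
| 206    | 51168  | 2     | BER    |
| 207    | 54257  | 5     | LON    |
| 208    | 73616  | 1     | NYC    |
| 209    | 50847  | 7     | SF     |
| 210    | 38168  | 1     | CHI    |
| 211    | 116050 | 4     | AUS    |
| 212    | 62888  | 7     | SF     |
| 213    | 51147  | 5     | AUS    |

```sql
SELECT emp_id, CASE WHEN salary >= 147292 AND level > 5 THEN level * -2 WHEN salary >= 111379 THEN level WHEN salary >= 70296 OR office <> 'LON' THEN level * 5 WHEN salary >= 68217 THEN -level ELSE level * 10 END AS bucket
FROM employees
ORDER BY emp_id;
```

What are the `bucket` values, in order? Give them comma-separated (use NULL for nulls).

emp_id=200: salary >= 111379 → 3
emp_id=201: salary >= 70296 OR office <> 'LON' → 5
emp_id=202: ELSE → 10
emp_id=203: salary >= 70296 OR office <> 'LON' → 35
emp_id=204: salary >= 70296 OR office <> 'LON' → 15
emp_id=205: salary >= 70296 OR office <> 'LON' → 10
emp_id=206: salary >= 70296 OR office <> 'LON' → 10
emp_id=207: ELSE → 50
emp_id=208: salary >= 70296 OR office <> 'LON' → 5
emp_id=209: salary >= 70296 OR office <> 'LON' → 35
emp_id=210: salary >= 70296 OR office <> 'LON' → 5
emp_id=211: salary >= 111379 → 4
emp_id=212: salary >= 70296 OR office <> 'LON' → 35
emp_id=213: salary >= 70296 OR office <> 'LON' → 25

3, 5, 10, 35, 15, 10, 10, 50, 5, 35, 5, 4, 35, 25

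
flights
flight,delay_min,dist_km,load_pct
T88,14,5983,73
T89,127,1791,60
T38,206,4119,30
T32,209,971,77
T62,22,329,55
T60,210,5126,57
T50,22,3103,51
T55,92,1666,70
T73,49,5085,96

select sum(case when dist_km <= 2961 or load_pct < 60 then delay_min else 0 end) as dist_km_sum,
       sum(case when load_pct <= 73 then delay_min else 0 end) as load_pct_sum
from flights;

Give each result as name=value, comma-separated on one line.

[dist_km_sum: dist_km <= 2961 or load_pct < 60]
flight=T88: ✗
flight=T89: ✓ → 127
flight=T38: ✓ → 206
flight=T32: ✓ → 209
flight=T62: ✓ → 22
flight=T60: ✓ → 210
flight=T50: ✓ → 22
flight=T55: ✓ → 92
flight=T73: ✗
dist_km_sum = 127 + 206 + 209 + 22 + 210 + 22 + 92 = 888
—
[load_pct_sum: load_pct <= 73]
flight=T88: ✓ → 14
flight=T89: ✓ → 127
flight=T38: ✓ → 206
flight=T32: ✗
flight=T62: ✓ → 22
flight=T60: ✓ → 210
flight=T50: ✓ → 22
flight=T55: ✓ → 92
flight=T73: ✗
load_pct_sum = 14 + 127 + 206 + 22 + 210 + 22 + 92 = 693

dist_km_sum=888, load_pct_sum=693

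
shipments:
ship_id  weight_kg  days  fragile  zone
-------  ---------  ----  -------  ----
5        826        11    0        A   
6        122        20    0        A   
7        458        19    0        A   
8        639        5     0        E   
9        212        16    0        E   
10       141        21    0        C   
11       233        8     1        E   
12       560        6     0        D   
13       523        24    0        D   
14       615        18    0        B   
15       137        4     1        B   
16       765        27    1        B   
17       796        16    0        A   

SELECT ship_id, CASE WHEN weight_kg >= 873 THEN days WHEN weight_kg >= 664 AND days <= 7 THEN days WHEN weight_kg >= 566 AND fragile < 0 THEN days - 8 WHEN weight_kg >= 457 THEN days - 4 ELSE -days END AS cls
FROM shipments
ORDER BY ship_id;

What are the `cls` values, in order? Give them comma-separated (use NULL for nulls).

7, -20, 15, 1, -16, -21, -8, 2, 20, 14, -4, 23, 12

ship_id=5: weight_kg >= 457 → 7
ship_id=6: ELSE → -20
ship_id=7: weight_kg >= 457 → 15
ship_id=8: weight_kg >= 457 → 1
ship_id=9: ELSE → -16
ship_id=10: ELSE → -21
ship_id=11: ELSE → -8
ship_id=12: weight_kg >= 457 → 2
ship_id=13: weight_kg >= 457 → 20
ship_id=14: weight_kg >= 457 → 14
ship_id=15: ELSE → -4
ship_id=16: weight_kg >= 457 → 23
ship_id=17: weight_kg >= 457 → 12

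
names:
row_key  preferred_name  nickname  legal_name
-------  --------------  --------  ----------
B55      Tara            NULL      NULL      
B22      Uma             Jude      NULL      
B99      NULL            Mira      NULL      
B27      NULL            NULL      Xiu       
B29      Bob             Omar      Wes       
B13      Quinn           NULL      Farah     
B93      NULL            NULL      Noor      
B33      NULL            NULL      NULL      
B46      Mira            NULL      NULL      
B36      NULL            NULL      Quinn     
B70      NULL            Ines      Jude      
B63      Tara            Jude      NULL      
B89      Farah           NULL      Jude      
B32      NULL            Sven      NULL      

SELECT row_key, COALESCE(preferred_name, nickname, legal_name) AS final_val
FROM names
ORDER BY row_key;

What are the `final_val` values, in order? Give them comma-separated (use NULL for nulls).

Quinn, Uma, Xiu, Bob, Sven, NULL, Quinn, Mira, Tara, Tara, Ines, Farah, Noor, Mira

row_key=B13: preferred_name=Quinn → Quinn
row_key=B22: preferred_name=Uma → Uma
row_key=B27: preferred_name=NULL, nickname=NULL, legal_name=Xiu → Xiu
row_key=B29: preferred_name=Bob → Bob
row_key=B32: preferred_name=NULL, nickname=Sven → Sven
row_key=B33: preferred_name=NULL, nickname=NULL, legal_name=NULL (all NULL) → NULL
row_key=B36: preferred_name=NULL, nickname=NULL, legal_name=Quinn → Quinn
row_key=B46: preferred_name=Mira → Mira
row_key=B55: preferred_name=Tara → Tara
row_key=B63: preferred_name=Tara → Tara
row_key=B70: preferred_name=NULL, nickname=Ines → Ines
row_key=B89: preferred_name=Farah → Farah
row_key=B93: preferred_name=NULL, nickname=NULL, legal_name=Noor → Noor
row_key=B99: preferred_name=NULL, nickname=Mira → Mira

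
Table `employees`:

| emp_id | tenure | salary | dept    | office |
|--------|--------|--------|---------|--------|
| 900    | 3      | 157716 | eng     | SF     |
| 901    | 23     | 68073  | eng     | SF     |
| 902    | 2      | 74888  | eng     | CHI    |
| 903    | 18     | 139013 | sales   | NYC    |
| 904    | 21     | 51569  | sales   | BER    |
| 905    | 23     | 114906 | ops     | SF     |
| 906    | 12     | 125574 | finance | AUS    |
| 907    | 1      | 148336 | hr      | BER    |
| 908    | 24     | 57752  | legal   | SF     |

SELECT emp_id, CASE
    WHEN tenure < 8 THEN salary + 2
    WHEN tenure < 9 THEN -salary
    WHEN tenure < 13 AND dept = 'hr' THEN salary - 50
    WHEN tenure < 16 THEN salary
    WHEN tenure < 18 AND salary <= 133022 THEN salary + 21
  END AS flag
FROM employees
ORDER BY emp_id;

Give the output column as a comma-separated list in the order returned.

157718, NULL, 74890, NULL, NULL, NULL, 125574, 148338, NULL

emp_id=900: tenure < 8 → 157718
emp_id=901: (no match → NULL) → NULL
emp_id=902: tenure < 8 → 74890
emp_id=903: (no match → NULL) → NULL
emp_id=904: (no match → NULL) → NULL
emp_id=905: (no match → NULL) → NULL
emp_id=906: tenure < 16 → 125574
emp_id=907: tenure < 8 → 148338
emp_id=908: (no match → NULL) → NULL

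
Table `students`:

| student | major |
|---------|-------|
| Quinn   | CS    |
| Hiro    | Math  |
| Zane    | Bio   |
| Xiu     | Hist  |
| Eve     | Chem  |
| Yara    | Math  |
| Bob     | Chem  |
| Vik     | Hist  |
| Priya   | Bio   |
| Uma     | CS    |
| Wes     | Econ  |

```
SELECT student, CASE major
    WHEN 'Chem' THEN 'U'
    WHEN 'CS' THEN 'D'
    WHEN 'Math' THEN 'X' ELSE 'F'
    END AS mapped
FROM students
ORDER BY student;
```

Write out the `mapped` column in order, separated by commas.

U, U, X, F, D, D, F, F, F, X, F

student=Bob: major='Chem' → U
student=Eve: major='Chem' → U
student=Hiro: major='Math' → X
student=Priya: ELSE → F
student=Quinn: major='CS' → D
student=Uma: major='CS' → D
student=Vik: ELSE → F
student=Wes: ELSE → F
student=Xiu: ELSE → F
student=Yara: major='Math' → X
student=Zane: ELSE → F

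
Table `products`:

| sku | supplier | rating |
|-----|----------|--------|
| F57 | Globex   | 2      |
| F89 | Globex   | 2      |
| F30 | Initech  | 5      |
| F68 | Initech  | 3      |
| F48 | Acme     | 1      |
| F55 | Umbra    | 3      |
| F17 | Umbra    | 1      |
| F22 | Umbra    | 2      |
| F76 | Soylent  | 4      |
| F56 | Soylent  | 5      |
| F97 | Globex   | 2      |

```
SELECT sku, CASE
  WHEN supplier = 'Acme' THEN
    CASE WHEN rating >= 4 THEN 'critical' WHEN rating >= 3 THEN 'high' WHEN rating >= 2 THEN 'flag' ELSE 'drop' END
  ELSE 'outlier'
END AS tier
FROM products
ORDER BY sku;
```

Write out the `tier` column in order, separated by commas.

sku=F17: supplier='Umbra' → outer ELSE → outlier
sku=F22: supplier='Umbra' → outer ELSE → outlier
sku=F30: supplier='Initech' → outer ELSE → outlier
sku=F48: supplier='Acme' → inner[ELSE] → drop
sku=F55: supplier='Umbra' → outer ELSE → outlier
sku=F56: supplier='Soylent' → outer ELSE → outlier
sku=F57: supplier='Globex' → outer ELSE → outlier
sku=F68: supplier='Initech' → outer ELSE → outlier
sku=F76: supplier='Soylent' → outer ELSE → outlier
sku=F89: supplier='Globex' → outer ELSE → outlier
sku=F97: supplier='Globex' → outer ELSE → outlier

outlier, outlier, outlier, drop, outlier, outlier, outlier, outlier, outlier, outlier, outlier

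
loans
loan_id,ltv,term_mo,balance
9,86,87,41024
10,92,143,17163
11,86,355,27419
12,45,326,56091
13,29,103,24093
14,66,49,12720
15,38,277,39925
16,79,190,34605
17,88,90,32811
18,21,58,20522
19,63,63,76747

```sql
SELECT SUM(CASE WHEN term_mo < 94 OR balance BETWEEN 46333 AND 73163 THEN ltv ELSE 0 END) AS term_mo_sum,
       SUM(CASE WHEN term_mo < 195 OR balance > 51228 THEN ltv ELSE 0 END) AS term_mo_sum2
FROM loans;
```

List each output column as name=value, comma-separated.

term_mo_sum=369, term_mo_sum2=569

[term_mo_sum: term_mo < 94 OR balance BETWEEN 46333 AND 73163]
loan_id=9: ✓ → 86
loan_id=10: ✗
loan_id=11: ✗
loan_id=12: ✓ → 45
loan_id=13: ✗
loan_id=14: ✓ → 66
loan_id=15: ✗
loan_id=16: ✗
loan_id=17: ✓ → 88
loan_id=18: ✓ → 21
loan_id=19: ✓ → 63
term_mo_sum = 86 + 45 + 66 + 88 + 21 + 63 = 369
—
[term_mo_sum2: term_mo < 195 OR balance > 51228]
loan_id=9: ✓ → 86
loan_id=10: ✓ → 92
loan_id=11: ✗
loan_id=12: ✓ → 45
loan_id=13: ✓ → 29
loan_id=14: ✓ → 66
loan_id=15: ✗
loan_id=16: ✓ → 79
loan_id=17: ✓ → 88
loan_id=18: ✓ → 21
loan_id=19: ✓ → 63
term_mo_sum2 = 86 + 92 + 45 + 29 + 66 + 79 + 88 + 21 + 63 = 569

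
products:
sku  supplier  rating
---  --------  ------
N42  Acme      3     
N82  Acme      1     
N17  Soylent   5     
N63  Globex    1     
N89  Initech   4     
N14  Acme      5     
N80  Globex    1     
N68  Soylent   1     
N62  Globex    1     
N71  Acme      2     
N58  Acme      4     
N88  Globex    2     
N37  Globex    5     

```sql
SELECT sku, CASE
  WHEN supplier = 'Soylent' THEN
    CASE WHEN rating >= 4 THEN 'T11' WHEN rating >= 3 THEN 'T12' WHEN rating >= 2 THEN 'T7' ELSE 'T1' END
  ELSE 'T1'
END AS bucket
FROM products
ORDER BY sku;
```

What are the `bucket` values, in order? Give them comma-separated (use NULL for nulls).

T1, T11, T1, T1, T1, T1, T1, T1, T1, T1, T1, T1, T1

sku=N14: supplier='Acme' → outer ELSE → T1
sku=N17: supplier='Soylent' → inner[rating >= 4] → T11
sku=N37: supplier='Globex' → outer ELSE → T1
sku=N42: supplier='Acme' → outer ELSE → T1
sku=N58: supplier='Acme' → outer ELSE → T1
sku=N62: supplier='Globex' → outer ELSE → T1
sku=N63: supplier='Globex' → outer ELSE → T1
sku=N68: supplier='Soylent' → inner[ELSE] → T1
sku=N71: supplier='Acme' → outer ELSE → T1
sku=N80: supplier='Globex' → outer ELSE → T1
sku=N82: supplier='Acme' → outer ELSE → T1
sku=N88: supplier='Globex' → outer ELSE → T1
sku=N89: supplier='Initech' → outer ELSE → T1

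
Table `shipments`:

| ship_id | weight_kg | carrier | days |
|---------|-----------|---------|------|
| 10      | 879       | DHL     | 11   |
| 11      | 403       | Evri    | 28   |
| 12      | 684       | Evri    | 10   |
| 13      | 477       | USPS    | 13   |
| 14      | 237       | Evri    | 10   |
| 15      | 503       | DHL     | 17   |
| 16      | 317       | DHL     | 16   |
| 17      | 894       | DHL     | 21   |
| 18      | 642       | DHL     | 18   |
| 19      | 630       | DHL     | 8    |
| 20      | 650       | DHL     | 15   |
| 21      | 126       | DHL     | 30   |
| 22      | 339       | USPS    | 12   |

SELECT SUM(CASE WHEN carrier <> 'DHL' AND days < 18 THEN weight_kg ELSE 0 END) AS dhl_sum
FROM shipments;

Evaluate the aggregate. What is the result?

1737

ship_id=10: ✗
ship_id=11: ✗
ship_id=12: ✓ → 684
ship_id=13: ✓ → 477
ship_id=14: ✓ → 237
ship_id=15: ✗
ship_id=16: ✗
ship_id=17: ✗
ship_id=18: ✗
ship_id=19: ✗
ship_id=20: ✗
ship_id=21: ✗
ship_id=22: ✓ → 339
dhl_sum = 684 + 477 + 237 + 339 = 1737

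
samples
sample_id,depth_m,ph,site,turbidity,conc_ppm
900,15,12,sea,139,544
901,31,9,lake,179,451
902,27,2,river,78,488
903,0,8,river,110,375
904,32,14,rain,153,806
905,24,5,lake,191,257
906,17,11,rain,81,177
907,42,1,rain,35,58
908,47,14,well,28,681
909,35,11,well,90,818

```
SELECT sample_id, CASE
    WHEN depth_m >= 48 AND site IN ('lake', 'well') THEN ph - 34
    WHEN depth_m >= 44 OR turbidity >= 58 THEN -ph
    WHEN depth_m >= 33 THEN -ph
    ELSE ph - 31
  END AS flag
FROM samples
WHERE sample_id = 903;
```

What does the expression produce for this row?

sample_id = 903: depth_m=0, ph=8, site=river, turbidity=110, conc_ppm=375.
depth_m >= 48 AND site IN ('lake', 'well') → false
depth_m >= 44 OR turbidity >= 58 → true → -8

-8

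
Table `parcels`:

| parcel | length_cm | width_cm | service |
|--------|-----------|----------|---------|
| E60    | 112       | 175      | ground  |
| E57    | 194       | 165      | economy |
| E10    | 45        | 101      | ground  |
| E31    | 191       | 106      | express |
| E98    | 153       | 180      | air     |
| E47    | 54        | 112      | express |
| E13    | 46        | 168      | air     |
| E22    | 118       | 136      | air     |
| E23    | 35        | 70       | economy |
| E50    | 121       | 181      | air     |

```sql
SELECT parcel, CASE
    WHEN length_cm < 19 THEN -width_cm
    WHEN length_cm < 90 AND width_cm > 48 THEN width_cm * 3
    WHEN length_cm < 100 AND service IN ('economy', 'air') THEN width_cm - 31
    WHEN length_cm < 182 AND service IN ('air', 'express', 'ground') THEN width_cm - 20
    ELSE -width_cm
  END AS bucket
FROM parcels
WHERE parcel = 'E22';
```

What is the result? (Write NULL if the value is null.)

116

parcel = E22: length_cm=118, width_cm=136, service=air.
length_cm < 19 → false
length_cm < 90 AND width_cm > 48 → false
length_cm < 100 AND service IN ('economy', 'air') → false
length_cm < 182 AND service IN ('air', 'express', 'ground') → true → 116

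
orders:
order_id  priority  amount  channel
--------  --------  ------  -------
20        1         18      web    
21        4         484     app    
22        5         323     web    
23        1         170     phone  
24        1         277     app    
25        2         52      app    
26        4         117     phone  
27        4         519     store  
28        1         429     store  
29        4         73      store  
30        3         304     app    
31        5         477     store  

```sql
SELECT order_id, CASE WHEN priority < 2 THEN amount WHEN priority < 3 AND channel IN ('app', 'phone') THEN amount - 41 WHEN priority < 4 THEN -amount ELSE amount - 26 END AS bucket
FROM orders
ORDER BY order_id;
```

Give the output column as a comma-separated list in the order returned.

order_id=20: priority < 2 → 18
order_id=21: ELSE → 458
order_id=22: ELSE → 297
order_id=23: priority < 2 → 170
order_id=24: priority < 2 → 277
order_id=25: priority < 3 AND channel IN ('app', 'phone') → 11
order_id=26: ELSE → 91
order_id=27: ELSE → 493
order_id=28: priority < 2 → 429
order_id=29: ELSE → 47
order_id=30: priority < 4 → -304
order_id=31: ELSE → 451

18, 458, 297, 170, 277, 11, 91, 493, 429, 47, -304, 451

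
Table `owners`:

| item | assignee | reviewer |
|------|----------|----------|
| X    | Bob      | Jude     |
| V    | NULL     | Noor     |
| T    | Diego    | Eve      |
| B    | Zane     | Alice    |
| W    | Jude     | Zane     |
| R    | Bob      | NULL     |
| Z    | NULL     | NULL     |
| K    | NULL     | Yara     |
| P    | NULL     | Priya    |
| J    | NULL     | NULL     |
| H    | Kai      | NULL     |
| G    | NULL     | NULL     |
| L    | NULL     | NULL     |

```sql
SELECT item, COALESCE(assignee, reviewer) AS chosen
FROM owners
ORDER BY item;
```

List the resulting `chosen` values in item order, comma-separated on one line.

Zane, NULL, Kai, NULL, Yara, NULL, Priya, Bob, Diego, Noor, Jude, Bob, NULL

item=B: assignee=Zane → Zane
item=G: assignee=NULL, reviewer=NULL (all NULL) → NULL
item=H: assignee=Kai → Kai
item=J: assignee=NULL, reviewer=NULL (all NULL) → NULL
item=K: assignee=NULL, reviewer=Yara → Yara
item=L: assignee=NULL, reviewer=NULL (all NULL) → NULL
item=P: assignee=NULL, reviewer=Priya → Priya
item=R: assignee=Bob → Bob
item=T: assignee=Diego → Diego
item=V: assignee=NULL, reviewer=Noor → Noor
item=W: assignee=Jude → Jude
item=X: assignee=Bob → Bob
item=Z: assignee=NULL, reviewer=NULL (all NULL) → NULL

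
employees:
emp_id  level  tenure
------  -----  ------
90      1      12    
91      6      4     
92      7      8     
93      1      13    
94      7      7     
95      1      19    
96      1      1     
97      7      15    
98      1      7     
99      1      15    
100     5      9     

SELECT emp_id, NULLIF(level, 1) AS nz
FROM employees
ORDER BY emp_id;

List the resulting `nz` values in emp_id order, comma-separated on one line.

emp_id=90: level=1 vs 1: equal → NULL
emp_id=91: level=6 vs 1: differ → 6
emp_id=92: level=7 vs 1: differ → 7
emp_id=93: level=1 vs 1: equal → NULL
emp_id=94: level=7 vs 1: differ → 7
emp_id=95: level=1 vs 1: equal → NULL
emp_id=96: level=1 vs 1: equal → NULL
emp_id=97: level=7 vs 1: differ → 7
emp_id=98: level=1 vs 1: equal → NULL
emp_id=99: level=1 vs 1: equal → NULL
emp_id=100: level=5 vs 1: differ → 5

NULL, 6, 7, NULL, 7, NULL, NULL, 7, NULL, NULL, 5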